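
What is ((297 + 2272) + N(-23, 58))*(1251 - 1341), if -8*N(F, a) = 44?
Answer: -230715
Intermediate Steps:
N(F, a) = -11/2 (N(F, a) = -⅛*44 = -11/2)
((297 + 2272) + N(-23, 58))*(1251 - 1341) = ((297 + 2272) - 11/2)*(1251 - 1341) = (2569 - 11/2)*(-90) = (5127/2)*(-90) = -230715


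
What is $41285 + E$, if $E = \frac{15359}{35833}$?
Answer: $\frac{1479380764}{35833} \approx 41285.0$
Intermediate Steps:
$E = \frac{15359}{35833}$ ($E = 15359 \cdot \frac{1}{35833} = \frac{15359}{35833} \approx 0.42863$)
$41285 + E = 41285 + \frac{15359}{35833} = \frac{1479380764}{35833}$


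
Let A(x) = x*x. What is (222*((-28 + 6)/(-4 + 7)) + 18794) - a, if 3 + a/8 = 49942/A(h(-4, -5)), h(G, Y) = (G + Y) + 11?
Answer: -82694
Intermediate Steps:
h(G, Y) = 11 + G + Y
A(x) = x²
a = 99860 (a = -24 + 8*(49942/((11 - 4 - 5)²)) = -24 + 8*(49942/(2²)) = -24 + 8*(49942/4) = -24 + 8*(49942*(¼)) = -24 + 8*(24971/2) = -24 + 99884 = 99860)
(222*((-28 + 6)/(-4 + 7)) + 18794) - a = (222*((-28 + 6)/(-4 + 7)) + 18794) - 1*99860 = (222*(-22/3) + 18794) - 99860 = (-1628 + 18794) - 99860 = 17166 - 99860 = -82694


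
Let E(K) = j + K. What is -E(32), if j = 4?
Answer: -36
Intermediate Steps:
E(K) = 4 + K
-E(32) = -(4 + 32) = -1*36 = -36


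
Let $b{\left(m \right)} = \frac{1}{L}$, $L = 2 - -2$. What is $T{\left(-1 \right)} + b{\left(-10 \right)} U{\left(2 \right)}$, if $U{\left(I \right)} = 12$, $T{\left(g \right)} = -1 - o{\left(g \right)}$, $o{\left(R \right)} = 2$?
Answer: $0$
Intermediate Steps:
$L = 4$ ($L = 2 + 2 = 4$)
$b{\left(m \right)} = \frac{1}{4}$
$T{\left(g \right)} = -3$ ($T{\left(g \right)} = -1 - 2 = -3$)
$T{\left(-1 \right)} + b{\left(-10 \right)} U{\left(2 \right)} = -3 + \frac{1}{4} \cdot 12 = -3 + 3 = 0$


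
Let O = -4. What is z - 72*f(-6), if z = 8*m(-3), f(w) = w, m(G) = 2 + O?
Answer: 416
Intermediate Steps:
m(G) = -2 (m(G) = 2 - 4 = -2)
z = -16 (z = 8*(-2) = -16)
z - 72*f(-6) = -16 - 72*(-6) = -16 + 432 = 416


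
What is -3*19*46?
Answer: -2622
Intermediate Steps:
-3*19*46 = -57*46 = -2622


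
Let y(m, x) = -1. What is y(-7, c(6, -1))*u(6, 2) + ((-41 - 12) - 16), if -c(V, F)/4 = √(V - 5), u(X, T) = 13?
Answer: -82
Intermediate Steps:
c(V, F) = -4*√(-5 + V) (c(V, F) = -4*√(V - 5) = -4*√(-5 + V))
y(-7, c(6, -1))*u(6, 2) + ((-41 - 12) - 16) = -1*13 + ((-41 - 12) - 16) = -13 + (-53 - 16) = -13 - 69 = -82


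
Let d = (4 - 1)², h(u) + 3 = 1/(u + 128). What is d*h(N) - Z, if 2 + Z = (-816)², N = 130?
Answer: -57265763/86 ≈ -6.6588e+5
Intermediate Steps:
h(u) = -3 + 1/(128 + u) (h(u) = -3 + 1/(u + 128) = -3 + 1/(128 + u))
d = 9 (d = 3² = 9)
Z = 665854 (Z = -2 + (-816)² = -2 + 665856 = 665854)
d*h(N) - Z = 9*((-383 - 3*130)/(128 + 130)) - 1*665854 = 9*((-383 - 390)/258) - 665854 = 9*((1/258)*(-773)) - 665854 = 9*(-773/258) - 665854 = -2319/86 - 665854 = -57265763/86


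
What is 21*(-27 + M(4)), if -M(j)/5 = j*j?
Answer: -2247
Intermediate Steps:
M(j) = -5*j² (M(j) = -5*j*j = -5*j²)
21*(-27 + M(4)) = 21*(-27 - 5*4²) = 21*(-27 - 5*16) = 21*(-27 - 80) = 21*(-107) = -2247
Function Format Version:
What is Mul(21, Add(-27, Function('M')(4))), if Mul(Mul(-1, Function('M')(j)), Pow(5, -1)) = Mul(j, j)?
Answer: -2247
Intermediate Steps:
Function('M')(j) = Mul(-5, Pow(j, 2)) (Function('M')(j) = Mul(-5, Mul(j, j)) = Mul(-5, Pow(j, 2)))
Mul(21, Add(-27, Function('M')(4))) = Mul(21, Add(-27, Mul(-5, Pow(4, 2)))) = Mul(21, Add(-27, Mul(-5, 16))) = Mul(21, Add(-27, -80)) = Mul(21, -107) = -2247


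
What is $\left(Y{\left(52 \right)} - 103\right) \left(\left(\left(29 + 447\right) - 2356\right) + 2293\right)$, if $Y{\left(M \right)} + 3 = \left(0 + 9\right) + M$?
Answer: $-18585$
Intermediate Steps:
$Y{\left(M \right)} = 6 + M$ ($Y{\left(M \right)} = -3 + \left(\left(0 + 9\right) + M\right) = -3 + \left(9 + M\right) = 6 + M$)
$\left(Y{\left(52 \right)} - 103\right) \left(\left(\left(29 + 447\right) - 2356\right) + 2293\right) = \left(\left(6 + 52\right) - 103\right) \left(\left(\left(29 + 447\right) - 2356\right) + 2293\right) = \left(58 - 103\right) \left(\left(476 - 2356\right) + 2293\right) = - 45 \left(-1880 + 2293\right) = \left(-45\right) 413 = -18585$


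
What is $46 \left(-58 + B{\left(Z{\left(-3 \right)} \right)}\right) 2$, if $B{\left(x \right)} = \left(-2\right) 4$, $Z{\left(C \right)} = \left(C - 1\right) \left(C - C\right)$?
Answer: $-6072$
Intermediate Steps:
$Z{\left(C \right)} = 0$ ($Z{\left(C \right)} = \left(-1 + C\right) 0 = 0$)
$B{\left(x \right)} = -8$
$46 \left(-58 + B{\left(Z{\left(-3 \right)} \right)}\right) 2 = 46 \left(-58 - 8\right) 2 = 46 \left(-66\right) 2 = \left(-3036\right) 2 = -6072$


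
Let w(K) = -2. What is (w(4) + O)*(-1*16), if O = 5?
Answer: -48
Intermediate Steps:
(w(4) + O)*(-1*16) = (-2 + 5)*(-1*16) = 3*(-16) = -48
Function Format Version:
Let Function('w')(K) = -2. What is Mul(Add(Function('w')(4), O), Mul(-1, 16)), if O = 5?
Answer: -48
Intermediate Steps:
Mul(Add(Function('w')(4), O), Mul(-1, 16)) = Mul(Add(-2, 5), Mul(-1, 16)) = Mul(3, -16) = -48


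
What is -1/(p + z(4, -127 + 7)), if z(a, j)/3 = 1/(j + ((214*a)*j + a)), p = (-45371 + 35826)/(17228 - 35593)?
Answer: -377716628/196302905 ≈ -1.9242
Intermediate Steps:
p = 1909/3673 (p = -9545/(-18365) = -9545*(-1/18365) = 1909/3673 ≈ 0.51974)
z(a, j) = 3/(a + j + 214*a*j) (z(a, j) = 3/(j + ((214*a)*j + a)) = 3/(j + (214*a*j + a)) = 3/(j + (a + 214*a*j)) = 3/(a + j + 214*a*j))
-1/(p + z(4, -127 + 7)) = -1/(1909/3673 + 3/(4 + (-127 + 7) + 214*4*(-127 + 7))) = -1/(1909/3673 + 3/(4 - 120 + 214*4*(-120))) = -1/(1909/3673 + 3/(4 - 120 - 102720)) = -1/(1909/3673 + 3/(-102836)) = -1/(1909/3673 + 3*(-1/102836)) = -1/(1909/3673 - 3/102836) = -1/196302905/377716628 = -1*377716628/196302905 = -377716628/196302905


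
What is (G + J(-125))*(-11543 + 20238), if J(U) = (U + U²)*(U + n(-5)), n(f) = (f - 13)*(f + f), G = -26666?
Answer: 7180626630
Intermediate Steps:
n(f) = 2*f*(-13 + f) (n(f) = (-13 + f)*(2*f) = 2*f*(-13 + f))
J(U) = (180 + U)*(U + U²) (J(U) = (U + U²)*(U + 2*(-5)*(-13 - 5)) = (U + U²)*(U + 2*(-5)*(-18)) = (U + U²)*(U + 180) = (U + U²)*(180 + U) = (180 + U)*(U + U²))
(G + J(-125))*(-11543 + 20238) = (-26666 - 125*(180 + (-125)² + 181*(-125)))*(-11543 + 20238) = (-26666 - 125*(180 + 15625 - 22625))*8695 = (-26666 - 125*(-6820))*8695 = (-26666 + 852500)*8695 = 825834*8695 = 7180626630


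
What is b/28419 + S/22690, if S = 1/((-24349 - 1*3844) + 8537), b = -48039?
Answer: -7141712179793/4224907224720 ≈ -1.6904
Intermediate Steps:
S = -1/19656 (S = 1/((-24349 - 3844) + 8537) = 1/(-28193 + 8537) = 1/(-19656) = -1/19656 ≈ -5.0875e-5)
b/28419 + S/22690 = -48039/28419 - 1/19656/22690 = -48039*1/28419 - 1/19656*1/22690 = -16013/9473 - 1/445994640 = -7141712179793/4224907224720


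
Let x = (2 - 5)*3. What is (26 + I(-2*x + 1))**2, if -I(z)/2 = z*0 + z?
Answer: 144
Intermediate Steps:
x = -9 (x = -3*3 = -9)
I(z) = -2*z (I(z) = -2*(z*0 + z) = -2*(0 + z) = -2*z)
(26 + I(-2*x + 1))**2 = (26 - 2*(-2*(-9) + 1))**2 = (26 - 2*(18 + 1))**2 = (26 - 2*19)**2 = (26 - 38)**2 = (-12)**2 = 144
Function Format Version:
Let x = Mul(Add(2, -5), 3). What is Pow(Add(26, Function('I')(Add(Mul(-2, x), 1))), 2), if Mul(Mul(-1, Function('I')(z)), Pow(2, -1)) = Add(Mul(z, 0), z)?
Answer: 144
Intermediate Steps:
x = -9 (x = Mul(-3, 3) = -9)
Function('I')(z) = Mul(-2, z) (Function('I')(z) = Mul(-2, Add(Mul(z, 0), z)) = Mul(-2, Add(0, z)) = Mul(-2, z))
Pow(Add(26, Function('I')(Add(Mul(-2, x), 1))), 2) = Pow(Add(26, Mul(-2, Add(Mul(-2, -9), 1))), 2) = Pow(Add(26, Mul(-2, Add(18, 1))), 2) = Pow(Add(26, Mul(-2, 19)), 2) = Pow(Add(26, -38), 2) = Pow(-12, 2) = 144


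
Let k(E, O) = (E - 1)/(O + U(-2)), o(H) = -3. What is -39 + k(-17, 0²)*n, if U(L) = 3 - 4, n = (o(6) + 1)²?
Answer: 33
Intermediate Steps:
n = 4 (n = (-3 + 1)² = (-2)² = 4)
U(L) = -1
k(E, O) = (-1 + E)/(-1 + O) (k(E, O) = (E - 1)/(O - 1) = (-1 + E)/(-1 + O))
-39 + k(-17, 0²)*n = -39 + ((-1 - 17)/(-1 + 0²))*4 = -39 + (-18/(-1 + 0))*4 = -39 + (-18/(-1))*4 = -39 - 1*(-18)*4 = -39 + 18*4 = -39 + 72 = 33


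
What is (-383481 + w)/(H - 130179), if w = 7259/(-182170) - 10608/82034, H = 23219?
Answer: 2865396947016173/799212274554400 ≈ 3.5853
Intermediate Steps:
w = -1263972083/7472066890 (w = 7259*(-1/182170) - 10608*1/82034 = -7259/182170 - 5304/41017 = -1263972083/7472066890 ≈ -0.16916)
(-383481 + w)/(H - 130179) = (-383481 - 1263972083/7472066890)/(23219 - 130179) = -2865396947016173/7472066890/(-106960) = -2865396947016173/7472066890*(-1/106960) = 2865396947016173/799212274554400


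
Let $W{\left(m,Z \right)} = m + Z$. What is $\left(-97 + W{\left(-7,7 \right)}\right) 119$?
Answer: $-11543$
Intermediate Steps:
$W{\left(m,Z \right)} = Z + m$
$\left(-97 + W{\left(-7,7 \right)}\right) 119 = \left(-97 + \left(7 - 7\right)\right) 119 = \left(-97 + 0\right) 119 = \left(-97\right) 119 = -11543$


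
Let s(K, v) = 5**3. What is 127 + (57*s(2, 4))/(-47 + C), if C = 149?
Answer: 6693/34 ≈ 196.85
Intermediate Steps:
s(K, v) = 125
127 + (57*s(2, 4))/(-47 + C) = 127 + (57*125)/(-47 + 149) = 127 + 7125/102 = 127 + 7125*(1/102) = 127 + 2375/34 = 6693/34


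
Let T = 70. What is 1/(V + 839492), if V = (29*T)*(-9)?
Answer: 1/821222 ≈ 1.2177e-6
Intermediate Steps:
V = -18270 (V = (29*70)*(-9) = 2030*(-9) = -18270)
1/(V + 839492) = 1/(-18270 + 839492) = 1/821222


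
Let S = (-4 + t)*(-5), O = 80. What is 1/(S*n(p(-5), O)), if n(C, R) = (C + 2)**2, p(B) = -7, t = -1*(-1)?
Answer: 1/375 ≈ 0.0026667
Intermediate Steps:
t = 1
n(C, R) = (2 + C)**2
S = 15 (S = (-4 + 1)*(-5) = -3*(-5) = 15)
1/(S*n(p(-5), O)) = 1/(15*(2 - 7)**2) = 1/(15*(-5)**2) = 1/(15*25) = 1/375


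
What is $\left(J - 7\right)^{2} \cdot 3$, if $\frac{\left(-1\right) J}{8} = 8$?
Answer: $15123$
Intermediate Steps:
$J = -64$ ($J = \left(-8\right) 8 = -64$)
$\left(J - 7\right)^{2} \cdot 3 = \left(-64 - 7\right)^{2} \cdot 3 = \left(-71\right)^{2} \cdot 3 = 5041 \cdot 3 = 15123$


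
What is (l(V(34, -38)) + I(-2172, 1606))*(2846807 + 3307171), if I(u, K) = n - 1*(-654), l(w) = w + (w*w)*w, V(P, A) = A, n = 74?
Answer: -333434835996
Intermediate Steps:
l(w) = w + w³ (l(w) = w + w²*w = w + w³)
I(u, K) = 728 (I(u, K) = 74 - 1*(-654) = 74 + 654 = 728)
(l(V(34, -38)) + I(-2172, 1606))*(2846807 + 3307171) = ((-38 + (-38)³) + 728)*(2846807 + 3307171) = ((-38 - 54872) + 728)*6153978 = (-54910 + 728)*6153978 = -54182*6153978 = -333434835996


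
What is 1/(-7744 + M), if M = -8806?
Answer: -1/16550 ≈ -6.0423e-5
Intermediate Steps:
1/(-7744 + M) = 1/(-7744 - 8806) = 1/(-16550) = -1/16550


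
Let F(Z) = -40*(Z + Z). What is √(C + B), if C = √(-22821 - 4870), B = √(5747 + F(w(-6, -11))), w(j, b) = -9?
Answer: √(√6467 + I*√27691) ≈ 11.516 + 7.225*I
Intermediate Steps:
F(Z) = -80*Z
B = √6467 (B = √(5747 - 80*(-9)) = √(5747 + 720) = √6467 ≈ 80.418)
C = I*√27691 (C = √(-27691) = I*√27691 ≈ 166.41*I)
√(C + B) = √(I*√27691 + √6467) = √(√6467 + I*√27691)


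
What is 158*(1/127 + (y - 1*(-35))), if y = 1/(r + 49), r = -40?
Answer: 6342278/1143 ≈ 5548.8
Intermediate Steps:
y = 1/9 (y = 1/(-40 + 49) = 1/9 ≈ 0.11111)
158*(1/127 + (y - 1*(-35))) = 158*(1/127 + (1/9 - 1*(-35))) = 158*(1/127 + (1/9 + 35)) = 158*(1/127 + 316/9) = 158*(40141/1143) = 6342278/1143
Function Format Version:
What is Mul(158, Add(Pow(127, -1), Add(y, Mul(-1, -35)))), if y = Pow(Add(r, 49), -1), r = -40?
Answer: Rational(6342278, 1143) ≈ 5548.8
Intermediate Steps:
y = Rational(1, 9) (y = Pow(Add(-40, 49), -1) = Pow(9, -1) = Rational(1, 9) ≈ 0.11111)
Mul(158, Add(Pow(127, -1), Add(y, Mul(-1, -35)))) = Mul(158, Add(Pow(127, -1), Add(Rational(1, 9), Mul(-1, -35)))) = Mul(158, Add(Rational(1, 127), Add(Rational(1, 9), 35))) = Mul(158, Add(Rational(1, 127), Rational(316, 9))) = Mul(158, Rational(40141, 1143)) = Rational(6342278, 1143)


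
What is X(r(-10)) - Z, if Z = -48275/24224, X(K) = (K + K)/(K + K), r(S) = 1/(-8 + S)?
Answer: 72499/24224 ≈ 2.9929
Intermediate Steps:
X(K) = 1 (X(K) = (2*K)/((2*K)) = (2*K)*(1/(2*K)) = 1)
Z = -48275/24224 (Z = -48275*1/24224 = -48275/24224 ≈ -1.9929)
X(r(-10)) - Z = 1 - 1*(-48275/24224) = 1 + 48275/24224 = 72499/24224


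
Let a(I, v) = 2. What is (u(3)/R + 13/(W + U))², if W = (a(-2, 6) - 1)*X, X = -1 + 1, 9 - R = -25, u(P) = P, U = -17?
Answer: 529/1156 ≈ 0.45761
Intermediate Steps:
R = 34 (R = 9 - 1*(-25) = 9 + 25 = 34)
X = 0
W = 0 (W = (2 - 1)*0 = 1*0 = 0)
(u(3)/R + 13/(W + U))² = (3/34 + 13/(0 - 17))² = (3*(1/34) + 13/(-17))² = (3/34 + 13*(-1/17))² = (3/34 - 13/17)² = (-23/34)² = 529/1156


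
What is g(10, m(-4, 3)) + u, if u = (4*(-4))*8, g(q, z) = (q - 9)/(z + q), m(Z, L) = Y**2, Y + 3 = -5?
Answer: -9471/74 ≈ -127.99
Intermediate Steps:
Y = -8 (Y = -3 - 5 = -8)
m(Z, L) = 64 (m(Z, L) = (-8)**2 = 64)
g(q, z) = (-9 + q)/(q + z)
u = -128 (u = -16*8 = -128)
g(10, m(-4, 3)) + u = (-9 + 10)/(10 + 64) - 128 = 1/74 - 128 = -9471/74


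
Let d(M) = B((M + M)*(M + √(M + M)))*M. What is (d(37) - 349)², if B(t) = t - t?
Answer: 121801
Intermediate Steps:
B(t) = 0
d(M) = 0 (d(M) = 0*M = 0)
(d(37) - 349)² = (0 - 349)² = (-349)² = 121801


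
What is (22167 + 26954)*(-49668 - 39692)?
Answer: -4389452560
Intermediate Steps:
(22167 + 26954)*(-49668 - 39692) = 49121*(-89360) = -4389452560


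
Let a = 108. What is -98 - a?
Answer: -206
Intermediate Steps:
-98 - a = -98 - 1*108 = -98 - 108 = -206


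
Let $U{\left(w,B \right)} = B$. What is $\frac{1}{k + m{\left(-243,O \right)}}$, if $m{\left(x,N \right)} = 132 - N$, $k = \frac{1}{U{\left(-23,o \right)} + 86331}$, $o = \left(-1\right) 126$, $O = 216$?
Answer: $- \frac{86205}{7241219} \approx -0.011905$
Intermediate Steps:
$o = -126$
$k = \frac{1}{86205}$ ($k = \frac{1}{-126 + 86331} = \frac{1}{86205} \approx 1.16 \cdot 10^{-5}$)
$\frac{1}{k + m{\left(-243,O \right)}} = \frac{1}{\frac{1}{86205} + \left(132 - 216\right)} = \frac{1}{\frac{1}{86205} - 84} = \frac{1}{- \frac{7241219}{86205}} = - \frac{86205}{7241219}$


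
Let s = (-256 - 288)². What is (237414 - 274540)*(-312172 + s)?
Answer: 602777736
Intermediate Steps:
s = 295936 (s = (-544)² = 295936)
(237414 - 274540)*(-312172 + s) = (237414 - 274540)*(-312172 + 295936) = -37126*(-16236) = 602777736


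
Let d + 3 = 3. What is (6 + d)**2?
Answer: 36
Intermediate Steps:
d = 0 (d = -3 + 3 = 0)
(6 + d)**2 = (6 + 0)**2 = 6**2 = 36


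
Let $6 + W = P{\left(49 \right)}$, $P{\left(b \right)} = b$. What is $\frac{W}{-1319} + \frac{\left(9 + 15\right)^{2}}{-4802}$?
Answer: $- \frac{483115}{3166919} \approx -0.15255$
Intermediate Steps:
$W = 43$ ($W = -6 + 49 = 43$)
$\frac{W}{-1319} + \frac{\left(9 + 15\right)^{2}}{-4802} = \frac{43}{-1319} + \frac{\left(9 + 15\right)^{2}}{-4802} = 43 \left(- \frac{1}{1319}\right) + 24^{2} \left(- \frac{1}{4802}\right) = - \frac{43}{1319} + 576 \left(- \frac{1}{4802}\right) = - \frac{43}{1319} - \frac{288}{2401} = - \frac{483115}{3166919}$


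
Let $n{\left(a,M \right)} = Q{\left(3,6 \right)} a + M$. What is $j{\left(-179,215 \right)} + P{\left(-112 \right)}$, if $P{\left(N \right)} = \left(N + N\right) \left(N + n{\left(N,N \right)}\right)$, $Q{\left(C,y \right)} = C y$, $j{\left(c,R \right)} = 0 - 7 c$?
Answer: $503013$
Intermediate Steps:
$j{\left(c,R \right)} = - 7 c$
$n{\left(a,M \right)} = M + 18 a$ ($n{\left(a,M \right)} = 3 \cdot 6 a + M = 18 a + M = M + 18 a$)
$P{\left(N \right)} = 40 N^{2}$ ($P{\left(N \right)} = \left(N + N\right) \left(N + \left(N + 18 N\right)\right) = 2 N \left(N + 19 N\right) = 2 N 20 N = 40 N^{2}$)
$j{\left(-179,215 \right)} + P{\left(-112 \right)} = \left(-7\right) \left(-179\right) + 40 \left(-112\right)^{2} = 1253 + 40 \cdot 12544 = 1253 + 501760 = 503013$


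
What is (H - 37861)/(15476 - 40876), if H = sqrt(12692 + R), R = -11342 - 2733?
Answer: 37861/25400 - I*sqrt(1383)/25400 ≈ 1.4906 - 0.0014641*I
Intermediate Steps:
R = -14075
H = I*sqrt(1383) (H = sqrt(12692 - 14075) = sqrt(-1383) = I*sqrt(1383) ≈ 37.189*I)
(H - 37861)/(15476 - 40876) = (I*sqrt(1383) - 37861)/(15476 - 40876) = (-37861 + I*sqrt(1383))/(-25400) = (-37861 + I*sqrt(1383))*(-1/25400) = 37861/25400 - I*sqrt(1383)/25400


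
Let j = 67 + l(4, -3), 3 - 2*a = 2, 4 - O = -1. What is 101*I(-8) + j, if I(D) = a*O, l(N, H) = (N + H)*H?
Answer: 633/2 ≈ 316.50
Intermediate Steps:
O = 5 (O = 4 - 1*(-1) = 4 + 1 = 5)
l(N, H) = H*(H + N) (l(N, H) = (H + N)*H = H*(H + N))
a = ½ (a = 3/2 - ½*2 = 3/2 - 1 = ½ ≈ 0.50000)
I(D) = 5/2 (I(D) = (½)*5 = 5/2)
j = 64 (j = 67 - 3*(-3 + 4) = 67 - 3*1 = 67 - 3 = 64)
101*I(-8) + j = 101*(5/2) + 64 = 505/2 + 64 = 633/2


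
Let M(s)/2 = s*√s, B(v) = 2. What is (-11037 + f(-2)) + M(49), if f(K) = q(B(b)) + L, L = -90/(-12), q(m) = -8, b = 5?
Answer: -20703/2 ≈ -10352.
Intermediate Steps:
L = 15/2 (L = -90*(-1/12) = 15/2 ≈ 7.5000)
M(s) = 2*s^(3/2) (M(s) = 2*(s*√s) = 2*s^(3/2))
f(K) = -½ (f(K) = -8 + 15/2 = -½)
(-11037 + f(-2)) + M(49) = (-11037 - ½) + 2*49^(3/2) = -22075/2 + 2*343 = -22075/2 + 686 = -20703/2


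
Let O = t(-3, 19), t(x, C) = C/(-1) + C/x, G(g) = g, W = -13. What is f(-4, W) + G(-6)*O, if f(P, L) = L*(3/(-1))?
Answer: 191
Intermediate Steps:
f(P, L) = -3*L (f(P, L) = L*(3*(-1)) = L*(-3) = -3*L)
t(x, C) = -C + C/x (t(x, C) = C*(-1) + C/x = -C + C/x)
O = -76/3 (O = -1*19 + 19/(-3) = -19 + 19*(-⅓) = -19 - 19/3 = -76/3 ≈ -25.333)
f(-4, W) + G(-6)*O = -3*(-13) - 6*(-76/3) = 39 + 152 = 191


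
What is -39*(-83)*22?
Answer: 71214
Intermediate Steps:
-39*(-83)*22 = 3237*22 = 71214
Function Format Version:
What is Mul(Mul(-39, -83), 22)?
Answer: 71214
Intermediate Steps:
Mul(Mul(-39, -83), 22) = Mul(3237, 22) = 71214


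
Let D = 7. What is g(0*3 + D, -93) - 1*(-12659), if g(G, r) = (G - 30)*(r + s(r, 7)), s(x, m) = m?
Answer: 14637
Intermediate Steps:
g(G, r) = (-30 + G)*(7 + r) (g(G, r) = (G - 30)*(r + 7) = (-30 + G)*(7 + r))
g(0*3 + D, -93) - 1*(-12659) = (-210 - 30*(-93) + 7*(0*3 + 7) + (0*3 + 7)*(-93)) - 1*(-12659) = (-210 + 2790 + 7*(0 + 7) + (0 + 7)*(-93)) + 12659 = (-210 + 2790 + 7*7 + 7*(-93)) + 12659 = (-210 + 2790 + 49 - 651) + 12659 = 1978 + 12659 = 14637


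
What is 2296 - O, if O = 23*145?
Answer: -1039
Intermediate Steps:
O = 3335
2296 - O = 2296 - 1*3335 = 2296 - 3335 = -1039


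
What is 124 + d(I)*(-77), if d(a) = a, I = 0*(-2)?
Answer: 124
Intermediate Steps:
I = 0
124 + d(I)*(-77) = 124 + 0*(-77) = 124 + 0 = 124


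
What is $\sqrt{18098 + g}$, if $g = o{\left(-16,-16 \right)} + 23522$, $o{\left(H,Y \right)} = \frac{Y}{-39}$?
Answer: $\frac{2 \sqrt{15826161}}{39} \approx 204.01$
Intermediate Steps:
$o{\left(H,Y \right)} = - \frac{Y}{39}$ ($o{\left(H,Y \right)} = Y \left(- \frac{1}{39}\right) = - \frac{Y}{39}$)
$g = \frac{917374}{39}$ ($g = \left(- \frac{1}{39}\right) \left(-16\right) + 23522 = \frac{16}{39} + 23522 = \frac{917374}{39} \approx 23522.0$)
$\sqrt{18098 + g} = \sqrt{18098 + \frac{917374}{39}} = \sqrt{\frac{1623196}{39}} = \frac{2 \sqrt{15826161}}{39}$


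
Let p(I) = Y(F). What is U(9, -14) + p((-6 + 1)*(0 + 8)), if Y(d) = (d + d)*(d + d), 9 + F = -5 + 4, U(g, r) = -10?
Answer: 390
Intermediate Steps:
F = -10 (F = -9 + (-5 + 4) = -9 - 1 = -10)
Y(d) = 4*d**2 (Y(d) = (2*d)*(2*d) = 4*d**2)
p(I) = 400 (p(I) = 4*(-10)**2 = 4*100 = 400)
U(9, -14) + p((-6 + 1)*(0 + 8)) = -10 + 400 = 390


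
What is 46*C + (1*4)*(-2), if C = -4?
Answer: -192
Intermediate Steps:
46*C + (1*4)*(-2) = 46*(-4) + (1*4)*(-2) = -184 + 4*(-2) = -184 - 8 = -192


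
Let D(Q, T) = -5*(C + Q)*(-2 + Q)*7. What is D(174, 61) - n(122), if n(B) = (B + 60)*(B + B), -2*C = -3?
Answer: -1100918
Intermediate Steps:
C = 3/2 (C = -1/2*(-3) = 3/2 ≈ 1.5000)
n(B) = 2*B*(60 + B) (n(B) = (60 + B)*(2*B) = 2*B*(60 + B))
D(Q, T) = -35*(-2 + Q)*(3/2 + Q) (D(Q, T) = -5*(3/2 + Q)*(-2 + Q)*7 = -5*(-2 + Q)*(3/2 + Q)*7 = -35*(-2 + Q)*(3/2 + Q))
D(174, 61) - n(122) = (105 - 35*174**2 + (35/2)*174) - 2*122*(60 + 122) = (105 - 35*30276 + 3045) - 2*122*182 = (105 - 1059660 + 3045) - 1*44408 = -1056510 - 44408 = -1100918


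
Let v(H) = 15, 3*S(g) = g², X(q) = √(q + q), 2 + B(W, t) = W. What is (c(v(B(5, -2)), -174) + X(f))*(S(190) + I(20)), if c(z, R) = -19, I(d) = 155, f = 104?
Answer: -694735/3 + 146260*√13/3 ≈ -55796.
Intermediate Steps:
B(W, t) = -2 + W
X(q) = √2*√q (X(q) = √(2*q) = √2*√q)
S(g) = g²/3
(c(v(B(5, -2)), -174) + X(f))*(S(190) + I(20)) = (-19 + √2*√104)*((⅓)*190² + 155) = (-19 + √2*(2*√26))*((⅓)*36100 + 155) = (-19 + 4*√13)*(36100/3 + 155) = (-19 + 4*√13)*(36565/3) = -694735/3 + 146260*√13/3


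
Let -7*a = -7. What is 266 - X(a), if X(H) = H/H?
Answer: 265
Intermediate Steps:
a = 1 (a = -1/7*(-7) = 1)
X(H) = 1
266 - X(a) = 266 - 1*1 = 266 - 1 = 265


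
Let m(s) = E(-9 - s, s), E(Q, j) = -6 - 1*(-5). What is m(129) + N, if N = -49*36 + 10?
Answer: -1755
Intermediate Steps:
E(Q, j) = -1 (E(Q, j) = -6 + 5 = -1)
m(s) = -1
N = -1754 (N = -1764 + 10 = -1754)
m(129) + N = -1 - 1754 = -1755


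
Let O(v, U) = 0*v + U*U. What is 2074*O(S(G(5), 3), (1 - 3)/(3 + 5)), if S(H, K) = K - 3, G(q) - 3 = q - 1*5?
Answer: 1037/8 ≈ 129.63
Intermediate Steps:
G(q) = -2 + q (G(q) = 3 + (q - 1*5) = 3 + (q - 5) = 3 + (-5 + q) = -2 + q)
S(H, K) = -3 + K
O(v, U) = U**2 (O(v, U) = 0 + U**2 = U**2)
2074*O(S(G(5), 3), (1 - 3)/(3 + 5)) = 2074*((1 - 3)/(3 + 5))**2 = 2074*(-2/8)**2 = 2074*(-2*1/8)**2 = 2074*(-1/4)**2 = 2074*(1/16) = 1037/8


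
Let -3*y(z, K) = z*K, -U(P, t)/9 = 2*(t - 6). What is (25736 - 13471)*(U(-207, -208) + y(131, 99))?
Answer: -5776815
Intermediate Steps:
U(P, t) = 108 - 18*t (U(P, t) = -18*(t - 6) = -18*(-6 + t) = -9*(-12 + 2*t) = 108 - 18*t)
y(z, K) = -K*z/3 (y(z, K) = -z*K/3 = -K*z/3)
(25736 - 13471)*(U(-207, -208) + y(131, 99)) = (25736 - 13471)*((108 - 18*(-208)) - ⅓*99*131) = 12265*((108 + 3744) - 4323) = 12265*(3852 - 4323) = 12265*(-471) = -5776815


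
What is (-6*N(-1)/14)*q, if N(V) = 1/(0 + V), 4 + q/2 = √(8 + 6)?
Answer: -24/7 + 6*√14/7 ≈ -0.22144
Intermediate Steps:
q = -8 + 2*√14 (q = -8 + 2*√(8 + 6) = -8 + 2*√14 ≈ -0.51669)
N(V) = 1/V
(-6*N(-1)/14)*q = (-6/((-1)*14))*(-8 + 2*√14) = (-(-6)/14)*(-8 + 2*√14) = (-6*(-1/14))*(-8 + 2*√14) = 3*(-8 + 2*√14)/7 = -24/7 + 6*√14/7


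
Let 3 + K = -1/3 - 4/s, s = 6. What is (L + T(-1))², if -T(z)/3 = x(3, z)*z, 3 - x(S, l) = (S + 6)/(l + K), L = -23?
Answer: 1849/25 ≈ 73.960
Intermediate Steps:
K = -4 (K = -3 + (-1/3 - 4/6) = -3 + (-1*⅓ - 4*⅙) = -3 + (-⅓ - ⅔) = -3 - 1 = -4)
x(S, l) = 3 - (6 + S)/(-4 + l) (x(S, l) = 3 - (S + 6)/(l - 4) = 3 - (6 + S)/(-4 + l))
T(z) = -3*z*(21 - 3*z)/(4 - z) (T(z) = -3*(18 + 3 - 3*z)/(4 - z)*z = -3*(21 - 3*z)/(4 - z)*z = -3*z*(21 - 3*z)/(4 - z))
(L + T(-1))² = (-23 + 9*(-1)*(7 - 1*(-1))/(-4 - 1))² = (-23 + 9*(-1)*(7 + 1)/(-5))² = (-23 + 9*(-1)*(-⅕)*8)² = (-23 + 72/5)² = (-43/5)² = 1849/25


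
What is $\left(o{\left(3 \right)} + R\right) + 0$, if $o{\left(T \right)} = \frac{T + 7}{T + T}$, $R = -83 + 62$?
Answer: $- \frac{58}{3} \approx -19.333$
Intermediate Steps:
$R = -21$
$o{\left(T \right)} = \frac{7 + T}{2 T}$
$\left(o{\left(3 \right)} + R\right) + 0 = \left(\frac{7 + 3}{2 \cdot 3} - 21\right) + 0 = \left(\frac{1}{2} \cdot \frac{1}{3} \cdot 10 - 21\right) + 0 = \left(\frac{5}{3} - 21\right) + 0 = - \frac{58}{3} + 0 = - \frac{58}{3}$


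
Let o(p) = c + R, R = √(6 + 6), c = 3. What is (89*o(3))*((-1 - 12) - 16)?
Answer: -7743 - 5162*√3 ≈ -16684.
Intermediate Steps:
R = 2*√3 (R = √12 = 2*√3 ≈ 3.4641)
o(p) = 3 + 2*√3
(89*o(3))*((-1 - 12) - 16) = (89*(3 + 2*√3))*((-1 - 12) - 16) = (267 + 178*√3)*(-13 - 16) = (267 + 178*√3)*(-29) = -7743 - 5162*√3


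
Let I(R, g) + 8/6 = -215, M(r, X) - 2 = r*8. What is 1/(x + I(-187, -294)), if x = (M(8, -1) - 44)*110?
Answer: 3/6611 ≈ 0.00045379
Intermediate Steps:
M(r, X) = 2 + 8*r (M(r, X) = 2 + r*8 = 2 + 8*r)
x = 2420 (x = ((2 + 8*8) - 44)*110 = ((2 + 64) - 44)*110 = (66 - 44)*110 = 22*110 = 2420)
I(R, g) = -649/3 (I(R, g) = -4/3 - 215 = -649/3)
1/(x + I(-187, -294)) = 1/(2420 - 649/3) = 1/(6611/3) = 3/6611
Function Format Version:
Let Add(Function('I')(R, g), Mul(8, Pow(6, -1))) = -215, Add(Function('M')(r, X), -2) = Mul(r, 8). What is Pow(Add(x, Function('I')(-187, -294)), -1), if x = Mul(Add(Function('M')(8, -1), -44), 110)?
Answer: Rational(3, 6611) ≈ 0.00045379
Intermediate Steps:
Function('M')(r, X) = Add(2, Mul(8, r)) (Function('M')(r, X) = Add(2, Mul(r, 8)) = Add(2, Mul(8, r)))
x = 2420 (x = Mul(Add(Add(2, Mul(8, 8)), -44), 110) = Mul(Add(Add(2, 64), -44), 110) = Mul(Add(66, -44), 110) = Mul(22, 110) = 2420)
Function('I')(R, g) = Rational(-649, 3) (Function('I')(R, g) = Add(Rational(-4, 3), -215) = Rational(-649, 3))
Pow(Add(x, Function('I')(-187, -294)), -1) = Pow(Add(2420, Rational(-649, 3)), -1) = Pow(Rational(6611, 3), -1) = Rational(3, 6611)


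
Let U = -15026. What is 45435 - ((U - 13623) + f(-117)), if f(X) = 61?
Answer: 74023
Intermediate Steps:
45435 - ((U - 13623) + f(-117)) = 45435 - ((-15026 - 13623) + 61) = 45435 - (-28649 + 61) = 45435 - 1*(-28588) = 45435 + 28588 = 74023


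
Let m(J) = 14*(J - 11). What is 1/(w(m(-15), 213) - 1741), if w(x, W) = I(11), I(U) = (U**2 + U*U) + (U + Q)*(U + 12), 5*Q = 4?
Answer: -5/6138 ≈ -0.00081460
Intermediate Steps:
Q = 4/5 (Q = (1/5)*4 = 4/5 ≈ 0.80000)
m(J) = -154 + 14*J (m(J) = 14*(-11 + J) = -154 + 14*J)
I(U) = 2*U**2 + (12 + U)*(4/5 + U) (I(U) = (U**2 + U*U) + (U + 4/5)*(U + 12) = (U**2 + U**2) + (4/5 + U)*(12 + U) = 2*U**2 + (12 + U)*(4/5 + U))
w(x, W) = 2567/5 (w(x, W) = 48/5 + 3*11**2 + (64/5)*11 = 48/5 + 3*121 + 704/5 = 48/5 + 363 + 704/5 = 2567/5)
1/(w(m(-15), 213) - 1741) = 1/(2567/5 - 1741) = 1/(-6138/5) = -5/6138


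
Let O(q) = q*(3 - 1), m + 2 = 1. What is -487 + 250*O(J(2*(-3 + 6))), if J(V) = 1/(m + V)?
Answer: -387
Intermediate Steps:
m = -1 (m = -2 + 1 = -1)
J(V) = 1/(-1 + V)
O(q) = 2*q (O(q) = q*2 = 2*q)
-487 + 250*O(J(2*(-3 + 6))) = -487 + 250*(2/(-1 + 2*(-3 + 6))) = -487 + 250*(2/(-1 + 2*3)) = -487 + 250*(2/(-1 + 6)) = -487 + 250*(2/5) = -487 + 250*(2*(⅕)) = -487 + 250*(⅖) = -487 + 100 = -387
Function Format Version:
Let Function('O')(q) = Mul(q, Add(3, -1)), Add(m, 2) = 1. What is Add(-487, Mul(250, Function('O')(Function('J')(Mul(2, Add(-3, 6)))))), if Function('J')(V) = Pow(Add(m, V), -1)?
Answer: -387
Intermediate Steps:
m = -1 (m = Add(-2, 1) = -1)
Function('J')(V) = Pow(Add(-1, V), -1)
Function('O')(q) = Mul(2, q) (Function('O')(q) = Mul(q, 2) = Mul(2, q))
Add(-487, Mul(250, Function('O')(Function('J')(Mul(2, Add(-3, 6)))))) = Add(-487, Mul(250, Mul(2, Pow(Add(-1, Mul(2, Add(-3, 6))), -1)))) = Add(-487, Mul(250, Mul(2, Pow(Add(-1, Mul(2, 3)), -1)))) = Add(-487, Mul(250, Mul(2, Pow(Add(-1, 6), -1)))) = Add(-487, Mul(250, Mul(2, Pow(5, -1)))) = Add(-487, Mul(250, Mul(2, Rational(1, 5)))) = Add(-487, Mul(250, Rational(2, 5))) = Add(-487, 100) = -387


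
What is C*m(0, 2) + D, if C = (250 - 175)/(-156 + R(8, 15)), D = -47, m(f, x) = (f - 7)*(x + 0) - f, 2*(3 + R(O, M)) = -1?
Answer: -12893/319 ≈ -40.417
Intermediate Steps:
R(O, M) = -7/2 (R(O, M) = -3 + (1/2)*(-1) = -3 - 1/2 = -7/2)
m(f, x) = -f + x*(-7 + f) (m(f, x) = (-7 + f)*x - f = x*(-7 + f) - f = -f + x*(-7 + f))
C = -150/319 (C = (250 - 175)/(-156 - 7/2) = 75/(-319/2) = 75*(-2/319) = -150/319 ≈ -0.47022)
C*m(0, 2) + D = -150*(-1*0 - 7*2 + 0*2)/319 - 47 = -150*(0 - 14 + 0)/319 - 47 = -150/319*(-14) - 47 = 2100/319 - 47 = -12893/319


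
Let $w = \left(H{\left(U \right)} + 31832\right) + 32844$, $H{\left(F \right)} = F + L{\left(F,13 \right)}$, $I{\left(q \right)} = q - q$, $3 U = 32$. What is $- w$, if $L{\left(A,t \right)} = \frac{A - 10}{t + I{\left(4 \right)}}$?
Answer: $- \frac{2522782}{39} \approx -64687.0$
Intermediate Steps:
$U = \frac{32}{3}$ ($U = \frac{1}{3} \cdot 32 = \frac{32}{3} \approx 10.667$)
$I{\left(q \right)} = 0$
$L{\left(A,t \right)} = \frac{-10 + A}{t}$ ($L{\left(A,t \right)} = \frac{A - 10}{t + 0} = \frac{-10 + A}{t}$)
$H{\left(F \right)} = - \frac{10}{13} + \frac{14 F}{13}$ ($H{\left(F \right)} = F + \frac{-10 + F}{13} = F + \left(- \frac{10}{13} + \frac{F}{13}\right) = - \frac{10}{13} + \frac{14 F}{13}$)
$w = \frac{2522782}{39}$ ($w = \left(\left(- \frac{10}{13} + \frac{14}{13} \cdot \frac{32}{3}\right) + 31832\right) + 32844 = \left(\left(- \frac{10}{13} + \frac{448}{39}\right) + 31832\right) + 32844 = \left(\frac{418}{39} + 31832\right) + 32844 = \frac{1241866}{39} + 32844 = \frac{2522782}{39} \approx 64687.0$)
$- w = \left(-1\right) \frac{2522782}{39} = - \frac{2522782}{39}$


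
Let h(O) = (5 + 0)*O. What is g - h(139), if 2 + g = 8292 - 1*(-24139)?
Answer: 31734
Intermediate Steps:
h(O) = 5*O
g = 32429 (g = -2 + (8292 - 1*(-24139)) = -2 + (8292 + 24139) = -2 + 32431 = 32429)
g - h(139) = 32429 - 5*139 = 32429 - 1*695 = 32429 - 695 = 31734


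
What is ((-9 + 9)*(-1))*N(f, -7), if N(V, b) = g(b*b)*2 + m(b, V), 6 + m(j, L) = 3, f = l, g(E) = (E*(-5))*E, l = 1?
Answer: 0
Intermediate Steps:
g(E) = -5*E² (g(E) = (-5*E)*E = -5*E²)
f = 1
m(j, L) = -3 (m(j, L) = -6 + 3 = -3)
N(V, b) = -3 - 10*b⁴ (N(V, b) = -5*b⁴*2 - 3 = -10*b⁴ - 3 = -3 - 10*b⁴)
((-9 + 9)*(-1))*N(f, -7) = ((-9 + 9)*(-1))*(-3 - 10*(-7)⁴) = (0*(-1))*(-3 - 10*2401) = 0*(-3 - 24010) = 0*(-24013) = 0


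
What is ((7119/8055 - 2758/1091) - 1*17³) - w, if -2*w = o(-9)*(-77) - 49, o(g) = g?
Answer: -4484464424/976445 ≈ -4592.6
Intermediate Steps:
w = -322 (w = -(-9*(-77) - 49)/2 = -(693 - 49)/2 = -½*644 = -322)
((7119/8055 - 2758/1091) - 1*17³) - w = ((7119/8055 - 2758/1091) - 1*17³) - 1*(-322) = ((7119*(1/8055) - 2758*1/1091) - 1*4913) + 322 = ((791/895 - 2758/1091) - 4913) + 322 = (-1605429/976445 - 4913) + 322 = -4798879714/976445 + 322 = -4484464424/976445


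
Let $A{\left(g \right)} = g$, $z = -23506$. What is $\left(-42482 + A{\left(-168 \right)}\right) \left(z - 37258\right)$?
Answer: $2591584600$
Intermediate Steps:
$\left(-42482 + A{\left(-168 \right)}\right) \left(z - 37258\right) = \left(-42482 - 168\right) \left(-23506 - 37258\right) = \left(-42650\right) \left(-60764\right) = 2591584600$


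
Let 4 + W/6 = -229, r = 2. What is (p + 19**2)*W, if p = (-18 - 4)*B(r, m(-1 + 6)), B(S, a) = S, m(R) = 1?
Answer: -443166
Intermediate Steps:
W = -1398 (W = -24 + 6*(-229) = -24 - 1374 = -1398)
p = -44 (p = (-18 - 4)*2 = -22*2 = -44)
(p + 19**2)*W = (-44 + 19**2)*(-1398) = (-44 + 361)*(-1398) = 317*(-1398) = -443166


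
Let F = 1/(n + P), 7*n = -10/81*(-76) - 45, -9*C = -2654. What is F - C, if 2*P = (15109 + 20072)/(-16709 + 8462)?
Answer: -59772088400/202598451 ≈ -295.03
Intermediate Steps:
C = 2654/9 (C = -⅑*(-2654) = 2654/9 ≈ 294.89)
P = -11727/5498 (P = ((15109 + 20072)/(-16709 + 8462))/2 = (35181/(-8247))/2 = (35181*(-1/8247))/2 = (½)*(-11727/2749) = -11727/5498 ≈ -2.1330)
n = -2885/567 (n = (-10/81*(-76) - 45)/7 = (760/81 - 45)/7 = (⅐)*(-2885/81) = -2885/567 ≈ -5.0882)
F = -3117366/22510939 (F = 1/(-2885/567 - 11727/5498) = 1/(-22510939/3117366) = -3117366/22510939 ≈ -0.13848)
F - C = -3117366/22510939 - 1*2654/9 = -3117366/22510939 - 2654/9 = -59772088400/202598451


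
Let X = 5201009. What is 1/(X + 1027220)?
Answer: 1/6228229 ≈ 1.6056e-7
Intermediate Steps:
1/(X + 1027220) = 1/(5201009 + 1027220) = 1/6228229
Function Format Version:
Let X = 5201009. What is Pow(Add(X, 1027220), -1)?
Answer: Rational(1, 6228229) ≈ 1.6056e-7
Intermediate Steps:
Pow(Add(X, 1027220), -1) = Pow(Add(5201009, 1027220), -1) = Pow(6228229, -1) = Rational(1, 6228229)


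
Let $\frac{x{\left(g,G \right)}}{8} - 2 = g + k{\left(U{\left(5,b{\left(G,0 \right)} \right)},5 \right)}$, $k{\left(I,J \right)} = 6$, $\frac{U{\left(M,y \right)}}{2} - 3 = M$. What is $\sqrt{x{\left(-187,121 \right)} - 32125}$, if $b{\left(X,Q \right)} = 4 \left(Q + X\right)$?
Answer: $i \sqrt{33557} \approx 183.19 i$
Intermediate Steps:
$b{\left(X,Q \right)} = 4 Q + 4 X$
$U{\left(M,y \right)} = 6 + 2 M$
$x{\left(g,G \right)} = 64 + 8 g$ ($x{\left(g,G \right)} = 16 + 8 \left(g + 6\right) = 16 + 8 \left(6 + g\right) = 16 + \left(48 + 8 g\right) = 64 + 8 g$)
$\sqrt{x{\left(-187,121 \right)} - 32125} = \sqrt{\left(64 + 8 \left(-187\right)\right) - 32125} = \sqrt{\left(64 - 1496\right) - 32125} = \sqrt{-1432 - 32125} = \sqrt{-33557} = i \sqrt{33557}$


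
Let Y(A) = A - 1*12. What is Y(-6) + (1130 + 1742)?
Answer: 2854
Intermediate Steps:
Y(A) = -12 + A (Y(A) = A - 12 = -12 + A)
Y(-6) + (1130 + 1742) = (-12 - 6) + (1130 + 1742) = -18 + 2872 = 2854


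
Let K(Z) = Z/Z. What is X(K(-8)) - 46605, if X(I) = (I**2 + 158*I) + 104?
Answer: -46342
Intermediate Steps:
K(Z) = 1
X(I) = 104 + I**2 + 158*I
X(K(-8)) - 46605 = (104 + 1**2 + 158*1) - 46605 = (104 + 1 + 158) - 46605 = 263 - 46605 = -46342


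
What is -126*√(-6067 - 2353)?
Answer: -252*I*√2105 ≈ -11562.0*I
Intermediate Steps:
-126*√(-6067 - 2353) = -252*I*√2105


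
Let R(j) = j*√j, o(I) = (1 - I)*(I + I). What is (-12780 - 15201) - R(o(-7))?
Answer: -27981 + 448*I*√7 ≈ -27981.0 + 1185.3*I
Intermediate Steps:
o(I) = 2*I*(1 - I) (o(I) = (1 - I)*(2*I) = 2*I*(1 - I))
R(j) = j^(3/2)
(-12780 - 15201) - R(o(-7)) = (-12780 - 15201) - (2*(-7)*(1 - 1*(-7)))^(3/2) = -27981 - (2*(-7)*(1 + 7))^(3/2) = -27981 - (2*(-7)*8)^(3/2) = -27981 - (-112)^(3/2) = -27981 - (-448)*I*√7 = -27981 + 448*I*√7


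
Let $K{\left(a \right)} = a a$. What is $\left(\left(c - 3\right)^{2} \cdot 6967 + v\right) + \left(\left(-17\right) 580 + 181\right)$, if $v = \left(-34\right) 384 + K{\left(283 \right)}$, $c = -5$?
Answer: $503242$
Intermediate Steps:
$K{\left(a \right)} = a^{2}$
$v = 67033$ ($v = \left(-34\right) 384 + 283^{2} = -13056 + 80089 = 67033$)
$\left(\left(c - 3\right)^{2} \cdot 6967 + v\right) + \left(\left(-17\right) 580 + 181\right) = \left(\left(-5 - 3\right)^{2} \cdot 6967 + 67033\right) + \left(\left(-17\right) 580 + 181\right) = \left(\left(-8\right)^{2} \cdot 6967 + 67033\right) + \left(-9860 + 181\right) = \left(64 \cdot 6967 + 67033\right) - 9679 = \left(445888 + 67033\right) - 9679 = 512921 - 9679 = 503242$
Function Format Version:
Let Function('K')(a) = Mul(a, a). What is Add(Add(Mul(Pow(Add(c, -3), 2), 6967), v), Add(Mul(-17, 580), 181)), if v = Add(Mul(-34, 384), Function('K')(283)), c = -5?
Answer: 503242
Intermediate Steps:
Function('K')(a) = Pow(a, 2)
v = 67033 (v = Add(Mul(-34, 384), Pow(283, 2)) = Add(-13056, 80089) = 67033)
Add(Add(Mul(Pow(Add(c, -3), 2), 6967), v), Add(Mul(-17, 580), 181)) = Add(Add(Mul(Pow(Add(-5, -3), 2), 6967), 67033), Add(Mul(-17, 580), 181)) = Add(Add(Mul(Pow(-8, 2), 6967), 67033), Add(-9860, 181)) = Add(Add(Mul(64, 6967), 67033), -9679) = Add(Add(445888, 67033), -9679) = Add(512921, -9679) = 503242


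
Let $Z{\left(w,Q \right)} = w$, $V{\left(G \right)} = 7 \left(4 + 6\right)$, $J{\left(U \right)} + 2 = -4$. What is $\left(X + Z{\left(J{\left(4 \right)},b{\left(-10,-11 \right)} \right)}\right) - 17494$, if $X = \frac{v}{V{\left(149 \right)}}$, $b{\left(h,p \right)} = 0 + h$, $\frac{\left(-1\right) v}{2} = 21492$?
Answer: $- \frac{633992}{35} \approx -18114.0$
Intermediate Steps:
$v = -42984$ ($v = \left(-2\right) 21492 = -42984$)
$b{\left(h,p \right)} = h$
$J{\left(U \right)} = -6$ ($J{\left(U \right)} = -2 - 4 = -6$)
$V{\left(G \right)} = 70$ ($V{\left(G \right)} = 7 \cdot 10 = 70$)
$X = - \frac{21492}{35}$ ($X = - \frac{42984}{70} = \left(-42984\right) \frac{1}{70} = - \frac{21492}{35} \approx -614.06$)
$\left(X + Z{\left(J{\left(4 \right)},b{\left(-10,-11 \right)} \right)}\right) - 17494 = \left(- \frac{21492}{35} - 6\right) - 17494 = - \frac{21702}{35} - 17494 = - \frac{633992}{35}$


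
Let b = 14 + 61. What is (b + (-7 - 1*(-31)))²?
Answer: 9801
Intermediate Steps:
b = 75
(b + (-7 - 1*(-31)))² = (75 + (-7 - 1*(-31)))² = (75 + (-7 + 31))² = (75 + 24)² = 99² = 9801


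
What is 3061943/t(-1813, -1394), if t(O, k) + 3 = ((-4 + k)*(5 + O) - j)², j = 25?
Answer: 3061943/6388554498478 ≈ 4.7929e-7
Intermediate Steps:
t(O, k) = -3 + (-25 + (-4 + k)*(5 + O))² (t(O, k) = -3 + ((-4 + k)*(5 + O) - 1*25)² = -3 + ((-4 + k)*(5 + O) - 25)² = -3 + (-25 + (-4 + k)*(5 + O))²)
3061943/t(-1813, -1394) = 3061943/(-3 + (45 - 5*(-1394) + 4*(-1813) - 1*(-1813)*(-1394))²) = 3061943/(-3 + (45 + 6970 - 7252 - 2527322)²) = 3061943/(-3 + (-2527559)²) = 3061943/(-3 + 6388554498481) = 3061943/6388554498478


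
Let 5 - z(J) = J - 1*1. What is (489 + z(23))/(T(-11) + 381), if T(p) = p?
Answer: 236/185 ≈ 1.2757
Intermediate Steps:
z(J) = 6 - J (z(J) = 5 - (J - 1*1) = 5 - (J - 1) = 5 - (-1 + J) = 5 + (1 - J) = 6 - J)
(489 + z(23))/(T(-11) + 381) = (489 + (6 - 1*23))/(-11 + 381) = (489 + (6 - 23))/370 = (489 - 17)*(1/370) = 472*(1/370) = 236/185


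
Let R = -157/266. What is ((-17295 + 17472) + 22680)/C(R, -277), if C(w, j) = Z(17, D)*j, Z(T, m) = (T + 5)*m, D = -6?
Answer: 7619/12188 ≈ 0.62512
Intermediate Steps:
Z(T, m) = m*(5 + T) (Z(T, m) = (5 + T)*m = m*(5 + T))
R = -157/266 (R = -157*1/266 = -157/266 ≈ -0.59023)
C(w, j) = -132*j (C(w, j) = (-6*(5 + 17))*j = (-6*22)*j = -132*j)
((-17295 + 17472) + 22680)/C(R, -277) = ((-17295 + 17472) + 22680)/((-132*(-277))) = (177 + 22680)/36564 = 22857*(1/36564) = 7619/12188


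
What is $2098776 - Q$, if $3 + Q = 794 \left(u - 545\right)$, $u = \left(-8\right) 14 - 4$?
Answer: $2623613$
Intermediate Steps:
$u = -116$ ($u = -112 - 4 = -116$)
$Q = -524837$ ($Q = -3 + 794 \left(-116 - 545\right) = -3 + 794 \left(-661\right) = -3 - 524834 = -524837$)
$2098776 - Q = 2098776 - -524837 = 2098776 + 524837 = 2623613$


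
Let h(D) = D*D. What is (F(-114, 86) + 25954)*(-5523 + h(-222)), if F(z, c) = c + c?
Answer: 1143299886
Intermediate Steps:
F(z, c) = 2*c
h(D) = D²
(F(-114, 86) + 25954)*(-5523 + h(-222)) = (2*86 + 25954)*(-5523 + (-222)²) = (172 + 25954)*(-5523 + 49284) = 26126*43761 = 1143299886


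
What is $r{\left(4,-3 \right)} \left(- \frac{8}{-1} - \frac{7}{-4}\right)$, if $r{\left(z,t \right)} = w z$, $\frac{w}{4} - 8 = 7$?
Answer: $2340$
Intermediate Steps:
$w = 60$ ($w = 32 + 4 \cdot 7 = 32 + 28 = 60$)
$r{\left(z,t \right)} = 60 z$
$r{\left(4,-3 \right)} \left(- \frac{8}{-1} - \frac{7}{-4}\right) = 60 \cdot 4 \left(- \frac{8}{-1} - \frac{7}{-4}\right) = 240 \left(\left(-8\right) \left(-1\right) - - \frac{7}{4}\right) = 240 \left(8 + \frac{7}{4}\right) = 240 \cdot \frac{39}{4} = 2340$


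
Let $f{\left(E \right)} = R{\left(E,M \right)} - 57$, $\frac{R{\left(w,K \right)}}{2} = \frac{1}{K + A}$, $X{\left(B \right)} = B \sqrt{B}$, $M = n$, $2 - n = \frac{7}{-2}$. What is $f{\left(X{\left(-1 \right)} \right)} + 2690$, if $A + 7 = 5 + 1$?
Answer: $\frac{23701}{9} \approx 2633.4$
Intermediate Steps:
$A = -1$ ($A = -7 + \left(5 + 1\right) = -7 + 6 = -1$)
$n = \frac{11}{2}$ ($n = 2 - \frac{7}{-2} = 2 - 7 \left(- \frac{1}{2}\right) = 2 - - \frac{7}{2} = 2 + \frac{7}{2} = \frac{11}{2} \approx 5.5$)
$M = \frac{11}{2} \approx 5.5$
$X{\left(B \right)} = B^{\frac{3}{2}}$
$R{\left(w,K \right)} = \frac{2}{-1 + K}$ ($R{\left(w,K \right)} = \frac{2}{K - 1} = \frac{2}{-1 + K}$)
$f{\left(E \right)} = - \frac{509}{9}$ ($f{\left(E \right)} = \frac{2}{-1 + \frac{11}{2}} - 57 = \frac{2}{\frac{9}{2}} - 57 = 2 \cdot \frac{2}{9} - 57 = \frac{4}{9} - 57 = - \frac{509}{9}$)
$f{\left(X{\left(-1 \right)} \right)} + 2690 = - \frac{509}{9} + 2690 = \frac{23701}{9}$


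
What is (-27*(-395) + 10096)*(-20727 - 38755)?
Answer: -1234905802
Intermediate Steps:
(-27*(-395) + 10096)*(-20727 - 38755) = (10665 + 10096)*(-59482) = 20761*(-59482) = -1234905802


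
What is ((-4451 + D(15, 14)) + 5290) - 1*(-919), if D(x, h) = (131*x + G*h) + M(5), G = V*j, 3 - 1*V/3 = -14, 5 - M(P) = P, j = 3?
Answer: 5865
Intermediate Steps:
M(P) = 5 - P
V = 51 (V = 9 - 3*(-14) = 9 + 42 = 51)
G = 153 (G = 51*3 = 153)
D(x, h) = 131*x + 153*h (D(x, h) = (131*x + 153*h) + (5 - 1*5) = (131*x + 153*h) + (5 - 5) = (131*x + 153*h) + 0 = 131*x + 153*h)
((-4451 + D(15, 14)) + 5290) - 1*(-919) = ((-4451 + (131*15 + 153*14)) + 5290) - 1*(-919) = ((-4451 + (1965 + 2142)) + 5290) + 919 = ((-4451 + 4107) + 5290) + 919 = (-344 + 5290) + 919 = 4946 + 919 = 5865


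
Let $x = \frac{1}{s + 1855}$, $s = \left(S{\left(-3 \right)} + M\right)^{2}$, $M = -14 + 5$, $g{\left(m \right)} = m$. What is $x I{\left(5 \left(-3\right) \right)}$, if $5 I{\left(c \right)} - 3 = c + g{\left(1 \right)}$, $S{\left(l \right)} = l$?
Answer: $- \frac{11}{9995} \approx -0.0011005$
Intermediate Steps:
$M = -9$
$I{\left(c \right)} = \frac{4}{5} + \frac{c}{5}$ ($I{\left(c \right)} = \frac{3}{5} + \frac{c + 1}{5} = \frac{3}{5} + \frac{1 + c}{5} = \frac{3}{5} + \left(\frac{1}{5} + \frac{c}{5}\right) = \frac{4}{5} + \frac{c}{5}$)
$s = 144$ ($s = \left(-3 - 9\right)^{2} = \left(-12\right)^{2} = 144$)
$x = \frac{1}{1999}$ ($x = \frac{1}{144 + 1855} = \frac{1}{1999} \approx 0.00050025$)
$x I{\left(5 \left(-3\right) \right)} = \frac{\frac{4}{5} + \frac{5 \left(-3\right)}{5}}{1999} = \frac{\frac{4}{5} + \frac{1}{5} \left(-15\right)}{1999} = \frac{\frac{4}{5} - 3}{1999} = \frac{1}{1999} \left(- \frac{11}{5}\right) = - \frac{11}{9995}$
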